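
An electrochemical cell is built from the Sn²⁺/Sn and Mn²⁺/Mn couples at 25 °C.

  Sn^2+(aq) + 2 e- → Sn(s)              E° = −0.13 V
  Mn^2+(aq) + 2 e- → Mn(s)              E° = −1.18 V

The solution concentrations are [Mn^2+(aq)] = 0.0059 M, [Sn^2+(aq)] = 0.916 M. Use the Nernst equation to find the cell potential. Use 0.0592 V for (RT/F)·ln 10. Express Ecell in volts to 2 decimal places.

+1.11 V

The Sn²⁺/Sn couple has the more positive E°, so it is the cathode; Mn²⁺/Mn is the anode.
The standard potential is −0.13 − (−1.18) = +1.05 V and the balanced reaction transfers n = 2 electrons.
The balanced reaction is Sn^2+(aq) + Mn(s) → Sn(s) + Mn^2+(aq), so Q = [Mn^2+(aq)] / [Sn^2+(aq)] = 0.00644 and log Q = −2.191.
E = E° − (0.0592/n)·log Q = +1.05 − (0.0592/2)(−2.191) = +1.11 V.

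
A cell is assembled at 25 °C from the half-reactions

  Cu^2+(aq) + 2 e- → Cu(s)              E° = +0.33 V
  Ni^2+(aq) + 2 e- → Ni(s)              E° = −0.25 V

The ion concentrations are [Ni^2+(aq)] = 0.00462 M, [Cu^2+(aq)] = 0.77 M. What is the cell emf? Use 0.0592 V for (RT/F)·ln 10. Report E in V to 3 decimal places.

+0.646 V

Since E°(Cu²⁺/Cu) > E°(Ni²⁺/Ni), Cu²⁺/Cu serves as the cathode.
E°cell = E°cat − E°an = +0.33 − (−0.25) = +0.58 V; n = 2.
Balancing gives Cu^2+(aq) + Ni(s) → Cu(s) + Ni^2+(aq); hence Q = [Ni^2+(aq)] / [Cu^2+(aq)] = 0.006 (log Q = −2.222).
Applying E = E° − (RT ln10/nF)·log Q gives +0.58 − (0.0592/2)(−2.222) = +0.646 V.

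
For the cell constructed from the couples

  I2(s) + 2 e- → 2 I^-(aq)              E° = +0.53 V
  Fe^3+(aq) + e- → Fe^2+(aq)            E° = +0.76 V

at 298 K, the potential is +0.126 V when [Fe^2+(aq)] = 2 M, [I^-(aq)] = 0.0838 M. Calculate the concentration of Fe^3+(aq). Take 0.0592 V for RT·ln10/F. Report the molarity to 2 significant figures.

Fe³⁺/Fe²⁺ is the cathode (higher E°); E°cell = +0.76 − (+0.53) = +0.23 V with n = 2.
Since E = E° − (0.0592/n)·log Q, log Q = n(E° − E)/0.0592 = 3.514.
For 2 Fe^3+(aq) + 2 I^-(aq) → 2 Fe^2+(aq) + I2(s), the reaction quotient is Q = [Fe^2+(aq)]^2 / ([Fe^3+(aq)]^2·[I^-(aq)]^2).
Substituting the known concentrations and solving, log [Fe^3+(aq)] = −0.379 and [Fe^3+(aq)] = 0.42 M.

0.42 M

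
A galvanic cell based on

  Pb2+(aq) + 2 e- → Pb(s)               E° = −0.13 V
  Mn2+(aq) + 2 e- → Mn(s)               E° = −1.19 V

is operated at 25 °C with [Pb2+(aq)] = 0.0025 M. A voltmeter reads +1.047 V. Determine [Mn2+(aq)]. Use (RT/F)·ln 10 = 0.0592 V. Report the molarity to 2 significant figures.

Pb²⁺/Pb is the cathode (higher E°); E°cell = −0.13 − (−1.19) = +1.06 V with n = 2.
Rearranging E = E° − (0.0592/n)·log Q gives log Q = 2(+1.06 − (+1.047))/0.0592 = 0.439.
Balancing electrons gives Pb2+(aq) + Mn(s) → Pb(s) + Mn2+(aq); thus Q = [Mn2+(aq)] / [Pb2+(aq)].
Solving for the unknown gives log [Mn2+(aq)] = −2.163, so [Mn2+(aq)] ≈ 0.0069 M.

0.0069 M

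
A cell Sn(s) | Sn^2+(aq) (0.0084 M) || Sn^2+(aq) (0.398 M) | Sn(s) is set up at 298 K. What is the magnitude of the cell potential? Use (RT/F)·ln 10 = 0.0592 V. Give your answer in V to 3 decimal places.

0.050 V

For a concentration cell E°cell = 0, since both electrodes use the same couple.
The compartment with the higher Sn^2+(aq) concentration (0.398 M) acts as the cathode; ions are reduced there and produced at the dilute (0.0084 M) anode.
With n = 2, Ecell = −(0.0592/2)·log([dilute]/[conc]) = −(0.0592/2)·log(0.0084/0.398) = +0.050 V.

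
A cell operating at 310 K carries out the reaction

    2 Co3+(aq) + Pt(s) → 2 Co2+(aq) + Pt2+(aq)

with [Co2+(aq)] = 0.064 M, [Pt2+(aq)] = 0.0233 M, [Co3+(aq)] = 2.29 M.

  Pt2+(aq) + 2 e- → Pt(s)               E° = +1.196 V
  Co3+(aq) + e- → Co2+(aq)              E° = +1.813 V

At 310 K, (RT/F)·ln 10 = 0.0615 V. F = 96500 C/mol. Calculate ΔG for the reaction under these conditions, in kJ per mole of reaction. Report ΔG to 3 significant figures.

−147 kJ/mol

With Co³⁺/Co²⁺ reduced at the cathode, E°cell = +1.813 − (+1.196) = +0.617 V and n = 2.
The reaction quotient is ([Co2+(aq)]^2·[Pt2+(aq)]) / [Co3+(aq)]^2 = 1.82×10^−5; by Nernst, E = +0.617 − (0.0615/2)(−4.740) = +0.7628 V.
Finally ΔG = −nFE = −(2)(96500 C/mol)(+0.7628 V) = −147 kJ/mol.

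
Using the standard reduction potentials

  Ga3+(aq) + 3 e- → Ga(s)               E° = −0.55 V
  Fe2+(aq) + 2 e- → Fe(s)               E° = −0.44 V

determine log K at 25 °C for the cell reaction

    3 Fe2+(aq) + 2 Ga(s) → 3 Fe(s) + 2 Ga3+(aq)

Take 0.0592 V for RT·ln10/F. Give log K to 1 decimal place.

The Fe²⁺/Fe couple is reduced (cathode); E°cell = −0.44 − (−0.55) = +0.11 V with n = 6.
At equilibrium E = 0, so log K = nE°cell / 0.0592 = (6)(+0.11) / 0.0592 = 11.1.

log K = 11.1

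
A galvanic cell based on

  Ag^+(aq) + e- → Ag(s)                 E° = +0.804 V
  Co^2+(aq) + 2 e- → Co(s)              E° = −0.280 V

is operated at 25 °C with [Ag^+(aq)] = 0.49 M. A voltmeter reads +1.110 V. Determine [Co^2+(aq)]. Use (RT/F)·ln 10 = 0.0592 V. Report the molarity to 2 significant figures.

0.032 M

Ag⁺/Ag is the cathode (higher E°); E°cell = +0.804 − (−0.280) = +1.084 V with n = 2.
Rearranging E = E° − (0.0592/n)·log Q gives log Q = 2(+1.084 − (+1.110))/0.0592 = −0.878.
For 2 Ag^+(aq) + Co(s) → 2 Ag(s) + Co^2+(aq), the reaction quotient is Q = [Co^2+(aq)] / [Ag^+(aq)]^2.
Substituting the known concentrations and solving, log [Co^2+(aq)] = −1.498 and [Co^2+(aq)] = 0.032 M.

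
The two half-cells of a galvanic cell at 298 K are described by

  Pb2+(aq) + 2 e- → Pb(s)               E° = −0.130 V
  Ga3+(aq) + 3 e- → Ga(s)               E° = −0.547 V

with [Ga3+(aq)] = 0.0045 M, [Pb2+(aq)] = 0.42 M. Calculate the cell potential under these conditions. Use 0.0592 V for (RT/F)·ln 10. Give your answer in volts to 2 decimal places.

+0.45 V

Pb²⁺/Pb is reduced (cathode, E° = −0.130 V) and Ga³⁺/Ga is oxidized (anode).
E°cell = E°cat − E°an = −0.130 − (−0.547) = +0.417 V; n = 6.
The balanced reaction is 3 Pb2+(aq) + 2 Ga(s) → 3 Pb(s) + 2 Ga3+(aq), so Q = [Ga3+(aq)]^2 / [Pb2+(aq)]^3 = 0.000273 and log Q = −3.563.
By the Nernst equation, E = +0.417 − (0.0592/6)·(−3.563) = +0.45 V.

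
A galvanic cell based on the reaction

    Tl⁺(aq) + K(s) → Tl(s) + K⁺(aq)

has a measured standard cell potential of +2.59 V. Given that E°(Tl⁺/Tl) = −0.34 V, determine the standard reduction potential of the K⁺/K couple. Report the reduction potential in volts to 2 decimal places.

−2.93 V

In the reaction as written the Tl⁺/Tl couple is reduced (cathode) and K⁺/K is oxidized (anode), so E°cell = E°(Tl⁺/Tl) − E°(K⁺/K).
E°(K⁺/K) = E°(cathode) − E°cell = −0.34 − (+2.59) = −2.93 V.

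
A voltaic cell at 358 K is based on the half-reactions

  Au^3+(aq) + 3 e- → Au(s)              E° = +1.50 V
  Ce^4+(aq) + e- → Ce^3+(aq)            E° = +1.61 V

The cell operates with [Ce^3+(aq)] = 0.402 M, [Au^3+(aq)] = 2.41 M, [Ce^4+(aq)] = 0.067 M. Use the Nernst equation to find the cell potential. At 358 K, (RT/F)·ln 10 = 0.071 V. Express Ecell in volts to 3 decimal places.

+0.046 V

Since E°(Ce⁴⁺/Ce³⁺) > E°(Au³⁺/Au), Ce⁴⁺/Ce³⁺ serves as the cathode.
The standard potential is +1.61 − (+1.50) = +0.11 V and the balanced reaction transfers n = 3 electrons.
Balancing gives 3 Ce^4+(aq) + Au(s) → 3 Ce^3+(aq) + Au^3+(aq); hence Q = ([Ce^3+(aq)]^3·[Au^3+(aq)]) / [Ce^4+(aq)]^3 = 521 (log Q = 2.716).
Applying E = E° − (RT ln10/nF)·log Q gives +0.11 − (0.071/3)(2.716) = +0.046 V.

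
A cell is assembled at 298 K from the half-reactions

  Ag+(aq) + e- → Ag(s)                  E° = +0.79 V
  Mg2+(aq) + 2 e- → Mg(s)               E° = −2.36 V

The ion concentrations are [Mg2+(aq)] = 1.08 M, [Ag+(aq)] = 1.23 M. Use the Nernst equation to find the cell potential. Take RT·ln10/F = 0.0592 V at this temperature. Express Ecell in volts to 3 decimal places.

The Ag⁺/Ag couple has the more positive E°, so it is the cathode; Mg²⁺/Mg is the anode.
E°cell = E°cat − E°an = +0.79 − (−2.36) = +3.15 V; n = 2.
The balanced reaction is 2 Ag+(aq) + Mg(s) → 2 Ag(s) + Mg2+(aq), so Q = [Mg2+(aq)] / [Ag+(aq)]^2 = 0.714 and log Q = −0.146.
Applying E = E° − (RT ln10/nF)·log Q gives +3.15 − (0.0592/2)(−0.146) = +3.154 V.

+3.154 V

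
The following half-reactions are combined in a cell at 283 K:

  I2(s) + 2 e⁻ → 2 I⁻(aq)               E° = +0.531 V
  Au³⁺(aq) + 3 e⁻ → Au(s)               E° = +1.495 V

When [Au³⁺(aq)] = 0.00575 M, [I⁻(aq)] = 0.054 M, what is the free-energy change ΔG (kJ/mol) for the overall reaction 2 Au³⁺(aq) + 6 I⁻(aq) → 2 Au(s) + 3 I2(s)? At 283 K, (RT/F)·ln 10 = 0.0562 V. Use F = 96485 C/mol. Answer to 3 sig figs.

−493 kJ/mol

E°cell = +1.495 − (+0.531) = +0.964 V; the balanced reaction transfers n = 6 electrons.
The reaction quotient is 1 / ([Au³⁺(aq)]^2·[I⁻(aq)]^6) = 1.22×10^12; by Nernst, E = +0.964 − (0.0562/6)(12.086) = +0.8508 V.
Finally ΔG = −nFE = −(6)(96485 C/mol)(+0.8508 V) = −493 kJ/mol.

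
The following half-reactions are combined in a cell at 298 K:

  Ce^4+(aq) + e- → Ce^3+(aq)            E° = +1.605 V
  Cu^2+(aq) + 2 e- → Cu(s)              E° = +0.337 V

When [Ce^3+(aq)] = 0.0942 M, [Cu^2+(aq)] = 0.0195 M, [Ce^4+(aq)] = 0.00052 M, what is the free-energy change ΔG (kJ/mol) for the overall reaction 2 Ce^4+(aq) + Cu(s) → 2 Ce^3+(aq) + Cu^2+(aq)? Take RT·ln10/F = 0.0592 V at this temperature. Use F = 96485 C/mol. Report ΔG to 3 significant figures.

−229 kJ/mol

E°cell = +1.605 − (+0.337) = +1.268 V; the balanced reaction transfers n = 2 electrons.
Q = ([Ce^3+(aq)]^2·[Cu^2+(aq)]) / [Ce^4+(aq)]^2 = 640, so log Q = 2.806 and E = +1.268 − (0.0592/2)(2.806) = +1.1849 V.
ΔG = −nFE = −(2)(96485)(+1.1849) J/mol = −229 kJ/mol.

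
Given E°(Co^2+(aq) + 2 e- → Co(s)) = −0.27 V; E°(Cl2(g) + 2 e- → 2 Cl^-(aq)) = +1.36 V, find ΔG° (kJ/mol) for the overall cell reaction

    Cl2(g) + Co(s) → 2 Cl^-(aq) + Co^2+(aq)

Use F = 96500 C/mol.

In the reaction as written Cl2(g) is reduced, so the Cl₂/Cl⁻ couple is the cathode and Co²⁺/Co is the anode.
E°cell = +1.36 − (−0.27) = +1.63 V; balancing electrons gives n = 2.
ΔG° = −nFE°cell = −(2)(96500)(+1.63) J/mol = −315 kJ/mol.

−315 kJ/mol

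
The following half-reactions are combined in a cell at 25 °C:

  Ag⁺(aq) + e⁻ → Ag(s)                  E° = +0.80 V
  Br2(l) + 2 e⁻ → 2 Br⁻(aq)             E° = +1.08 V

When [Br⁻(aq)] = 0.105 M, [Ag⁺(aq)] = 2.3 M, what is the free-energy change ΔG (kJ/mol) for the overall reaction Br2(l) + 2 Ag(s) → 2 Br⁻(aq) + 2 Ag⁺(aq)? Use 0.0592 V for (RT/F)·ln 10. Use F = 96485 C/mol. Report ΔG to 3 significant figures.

−61.1 kJ/mol

The standard cell potential is +1.08 − (+0.80) = +0.28 V, with n = 2 electrons in the balanced equation.
Q = [Br⁻(aq)]^2·[Ag⁺(aq)]^2 = 0.0583, so log Q = −1.234 and E = +0.28 − (0.0592/2)(−1.234) = +0.3165 V.
ΔG = −nFE = −(2)(96485)(+0.3165) J/mol = −61.1 kJ/mol.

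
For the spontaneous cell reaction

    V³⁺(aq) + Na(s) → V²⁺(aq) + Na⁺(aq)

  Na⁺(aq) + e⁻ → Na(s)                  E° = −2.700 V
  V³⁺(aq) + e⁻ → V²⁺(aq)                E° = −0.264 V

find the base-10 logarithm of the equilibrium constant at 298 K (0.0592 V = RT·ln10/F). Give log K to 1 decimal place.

The V³⁺/V²⁺ couple is reduced (cathode); E°cell = −0.264 − (−2.700) = +2.436 V with n = 1.
At equilibrium E = 0, so log K = nE°cell / 0.0592 = (1)(+2.436) / 0.0592 = 41.1.

log K = 41.1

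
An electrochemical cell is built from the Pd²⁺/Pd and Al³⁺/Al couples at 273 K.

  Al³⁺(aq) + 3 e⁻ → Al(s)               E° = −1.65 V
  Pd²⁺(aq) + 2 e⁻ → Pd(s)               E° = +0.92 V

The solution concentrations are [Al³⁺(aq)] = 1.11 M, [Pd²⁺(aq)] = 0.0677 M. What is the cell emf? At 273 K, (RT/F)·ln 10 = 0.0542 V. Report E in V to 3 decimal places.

Pd²⁺/Pd is reduced (cathode, E° = +0.92 V) and Al³⁺/Al is oxidized (anode).
E°cell = E°cat − E°an = +0.92 − (−1.65) = +2.57 V; n = 6.
Balancing gives 3 Pd²⁺(aq) + 2 Al(s) → 3 Pd(s) + 2 Al³⁺(aq); hence Q = [Al³⁺(aq)]^2 / [Pd²⁺(aq)]^3 = 3.97×10^3 (log Q = 3.599).
By the Nernst equation, E = +2.57 − (0.0542/6)·(3.599) = +2.537 V.

+2.537 V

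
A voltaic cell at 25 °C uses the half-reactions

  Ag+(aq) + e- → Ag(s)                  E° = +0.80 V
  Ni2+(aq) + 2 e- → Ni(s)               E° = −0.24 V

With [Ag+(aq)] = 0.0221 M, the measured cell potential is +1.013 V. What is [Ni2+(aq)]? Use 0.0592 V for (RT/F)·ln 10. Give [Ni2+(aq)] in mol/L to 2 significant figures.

0.0040 M

The Ag⁺/Ag couple has the larger reduction potential, so it is the cathode: E°cell = +0.80 − (−0.24) = +1.04 V and n = 2.
Since E = E° − (0.0592/n)·log Q, log Q = n(E° − E)/0.0592 = 0.912.
Balancing electrons gives 2 Ag+(aq) + Ni(s) → 2 Ag(s) + Ni2+(aq); thus Q = [Ni2+(aq)] / [Ag+(aq)]^2.
Solving for the unknown gives log [Ni2+(aq)] = −2.399, so [Ni2+(aq)] ≈ 0.0040 M.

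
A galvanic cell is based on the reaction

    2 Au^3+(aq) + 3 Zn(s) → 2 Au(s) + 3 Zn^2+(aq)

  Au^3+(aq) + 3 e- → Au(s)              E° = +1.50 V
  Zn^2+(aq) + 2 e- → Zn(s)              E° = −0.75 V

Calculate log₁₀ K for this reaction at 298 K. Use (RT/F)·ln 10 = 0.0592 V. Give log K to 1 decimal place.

log K = 228.0

The Au³⁺/Au couple is reduced (cathode); E°cell = +1.50 − (−0.75) = +2.25 V with n = 6.
At equilibrium E = 0, so log K = nE°cell / 0.0592 = (6)(+2.25) / 0.0592 = 228.0.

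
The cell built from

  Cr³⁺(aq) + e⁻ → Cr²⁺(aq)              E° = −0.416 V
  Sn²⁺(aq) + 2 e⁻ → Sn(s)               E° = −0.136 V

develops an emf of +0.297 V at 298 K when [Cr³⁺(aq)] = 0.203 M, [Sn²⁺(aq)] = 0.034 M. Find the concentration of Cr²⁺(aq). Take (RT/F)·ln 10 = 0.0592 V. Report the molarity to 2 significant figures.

Sn²⁺/Sn is the cathode (higher E°); E°cell = −0.136 − (−0.416) = +0.280 V with n = 2.
From the Nernst equation, log Q = n(E° − E)/0.0592 = 2·(+0.280 − (+0.297))/0.0592 = −0.574.
Balancing electrons gives Sn²⁺(aq) + 2 Cr²⁺(aq) → Sn(s) + 2 Cr³⁺(aq); thus Q = [Cr³⁺(aq)]^2 / ([Sn²⁺(aq)]·[Cr²⁺(aq)]^2).
Substituting the known concentrations and solving, log [Cr²⁺(aq)] = 0.329 and [Cr²⁺(aq)] = 2.1 M.

2.1 M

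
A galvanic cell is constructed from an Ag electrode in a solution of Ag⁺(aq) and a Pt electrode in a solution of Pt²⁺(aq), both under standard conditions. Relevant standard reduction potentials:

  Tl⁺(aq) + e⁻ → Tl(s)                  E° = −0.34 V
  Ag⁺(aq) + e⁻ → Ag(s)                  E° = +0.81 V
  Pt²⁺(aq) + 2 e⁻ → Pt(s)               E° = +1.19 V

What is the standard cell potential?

The Pt²⁺/Pt couple has the higher E°, so Pt ion is reduced (cathode) and Ag is oxidized (anode).
E°cell = E°(cathode) − E°(anode) = +1.19 − (+0.81) = +0.38 V.

+0.38 V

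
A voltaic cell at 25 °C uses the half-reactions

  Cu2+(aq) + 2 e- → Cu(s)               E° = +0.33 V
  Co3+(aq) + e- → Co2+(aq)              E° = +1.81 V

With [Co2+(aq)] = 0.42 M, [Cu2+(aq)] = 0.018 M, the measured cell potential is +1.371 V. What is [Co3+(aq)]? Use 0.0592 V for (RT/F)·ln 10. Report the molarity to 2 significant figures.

0.00081 M

Co³⁺/Co²⁺ is the cathode (higher E°); E°cell = +1.81 − (+0.33) = +1.48 V with n = 2.
Rearranging E = E° − (0.0592/n)·log Q gives log Q = 2(+1.48 − (+1.371))/0.0592 = 3.682.
Balancing electrons gives 2 Co3+(aq) + Cu(s) → 2 Co2+(aq) + Cu2+(aq); thus Q = ([Co2+(aq)]^2·[Cu2+(aq)]) / [Co3+(aq)]^2.
Isolating [Co3+(aq)] in Q = 10^{3.682} yields log [Co3+(aq)] = −3.090, i.e. 0.00081 M.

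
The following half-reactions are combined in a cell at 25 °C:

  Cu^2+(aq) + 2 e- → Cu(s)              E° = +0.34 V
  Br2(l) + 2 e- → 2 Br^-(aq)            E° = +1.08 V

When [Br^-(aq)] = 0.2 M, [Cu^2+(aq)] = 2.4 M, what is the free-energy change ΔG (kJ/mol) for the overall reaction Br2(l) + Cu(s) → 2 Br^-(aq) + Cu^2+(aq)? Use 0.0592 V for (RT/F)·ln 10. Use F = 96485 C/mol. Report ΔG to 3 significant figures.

−149 kJ/mol

The standard cell potential is +1.08 − (+0.34) = +0.74 V, with n = 2 electrons in the balanced equation.
The reaction quotient is [Br^-(aq)]^2·[Cu^2+(aq)] = 0.096; by Nernst, E = +0.74 − (0.0592/2)(−1.018) = +0.7701 V.
ΔG = −nFE = −(2)(96485)(+0.7701) J/mol = −149 kJ/mol.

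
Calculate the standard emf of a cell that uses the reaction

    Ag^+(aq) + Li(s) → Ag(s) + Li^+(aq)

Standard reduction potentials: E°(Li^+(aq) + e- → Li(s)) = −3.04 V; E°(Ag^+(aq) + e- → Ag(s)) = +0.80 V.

+3.84 V

Ag^+(aq) gains electrons, so the Ag⁺/Ag couple is the cathode; the Li⁺/Li couple is the anode.
E°cell = E°(cathode) − E°(anode) = +0.80 − (−3.04) = +3.84 V.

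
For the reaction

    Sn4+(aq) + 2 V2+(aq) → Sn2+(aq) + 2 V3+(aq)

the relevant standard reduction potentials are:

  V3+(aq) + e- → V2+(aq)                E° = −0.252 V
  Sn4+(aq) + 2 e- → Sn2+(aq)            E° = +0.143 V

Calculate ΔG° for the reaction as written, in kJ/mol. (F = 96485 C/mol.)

−76.2 kJ/mol

In the reaction as written Sn4+(aq) is reduced, so the Sn⁴⁺/Sn²⁺ couple is the cathode and V³⁺/V²⁺ is the anode.
E°cell = +0.143 − (−0.252) = +0.395 V; balancing electrons gives n = 2.
ΔG° = −nFE°cell = −(2)(96485)(+0.395) J/mol = −76.2 kJ/mol.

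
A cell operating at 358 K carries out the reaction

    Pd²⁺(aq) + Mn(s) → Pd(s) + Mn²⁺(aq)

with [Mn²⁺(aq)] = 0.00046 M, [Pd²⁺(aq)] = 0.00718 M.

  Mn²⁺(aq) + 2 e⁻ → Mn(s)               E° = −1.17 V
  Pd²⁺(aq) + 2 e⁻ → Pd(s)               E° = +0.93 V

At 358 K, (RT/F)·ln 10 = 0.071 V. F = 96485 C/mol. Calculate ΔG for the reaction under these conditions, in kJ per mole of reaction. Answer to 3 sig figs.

The standard cell potential is +0.93 − (−1.17) = +2.10 V, with n = 2 electrons in the balanced equation.
The reaction quotient is [Mn²⁺(aq)] / [Pd²⁺(aq)] = 0.0641; by Nernst, E = +2.10 − (0.071/2)(−1.193) = +2.1424 V.
ΔG = −nFE = −(2)(96485)(+2.1424) J/mol = −413 kJ/mol.

−413 kJ/mol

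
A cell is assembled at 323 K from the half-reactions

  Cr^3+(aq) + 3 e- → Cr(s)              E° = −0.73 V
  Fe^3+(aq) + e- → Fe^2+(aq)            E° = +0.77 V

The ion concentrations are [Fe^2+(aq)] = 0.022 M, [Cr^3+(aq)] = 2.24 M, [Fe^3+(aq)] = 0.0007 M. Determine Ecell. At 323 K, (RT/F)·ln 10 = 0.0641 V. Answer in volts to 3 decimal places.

+1.397 V

Fe³⁺/Fe²⁺ is reduced (cathode, E° = +0.77 V) and Cr³⁺/Cr is oxidized (anode).
The standard potential is +0.77 − (−0.73) = +1.50 V and the balanced reaction transfers n = 3 electrons.
Balancing gives 3 Fe^3+(aq) + Cr(s) → 3 Fe^2+(aq) + Cr^3+(aq); hence Q = ([Fe^2+(aq)]^3·[Cr^3+(aq)]) / [Fe^3+(aq)]^3 = 6.95×10^4 (log Q = 4.842).
By the Nernst equation, E = +1.50 − (0.0641/3)·(4.842) = +1.397 V.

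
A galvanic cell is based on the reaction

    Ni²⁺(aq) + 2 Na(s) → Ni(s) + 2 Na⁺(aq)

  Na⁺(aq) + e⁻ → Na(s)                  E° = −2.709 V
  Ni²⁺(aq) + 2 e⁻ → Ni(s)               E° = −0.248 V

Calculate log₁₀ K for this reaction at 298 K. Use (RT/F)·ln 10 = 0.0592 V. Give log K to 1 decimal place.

The Ni²⁺/Ni couple is reduced (cathode); E°cell = −0.248 − (−2.709) = +2.461 V with n = 2.
At equilibrium E = 0, so log K = nE°cell / 0.0592 = (2)(+2.461) / 0.0592 = 83.1.

log K = 83.1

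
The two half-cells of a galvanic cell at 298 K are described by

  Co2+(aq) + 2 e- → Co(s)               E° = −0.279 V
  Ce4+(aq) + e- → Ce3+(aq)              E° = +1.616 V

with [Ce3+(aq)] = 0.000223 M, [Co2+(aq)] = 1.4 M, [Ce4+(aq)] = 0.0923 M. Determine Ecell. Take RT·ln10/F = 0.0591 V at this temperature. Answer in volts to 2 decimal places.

+2.05 V

Since E°(Ce⁴⁺/Ce³⁺) > E°(Co²⁺/Co), Ce⁴⁺/Ce³⁺ serves as the cathode.
The standard potential is +1.616 − (−0.279) = +1.895 V and the balanced reaction transfers n = 2 electrons.
The balanced reaction is 2 Ce4+(aq) + Co(s) → 2 Ce3+(aq) + Co2+(aq), so Q = ([Ce3+(aq)]^2·[Co2+(aq)]) / [Ce4+(aq)]^2 = 8.17×10^−6 and log Q = −5.088.
E = E° − (0.0591/n)·log Q = +1.895 − (0.0591/2)(−5.088) = +2.05 V.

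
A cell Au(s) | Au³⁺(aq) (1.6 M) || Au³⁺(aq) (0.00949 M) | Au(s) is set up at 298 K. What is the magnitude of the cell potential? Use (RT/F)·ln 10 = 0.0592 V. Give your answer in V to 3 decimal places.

For a concentration cell E°cell = 0, since both electrodes use the same couple.
The compartment with the higher Au³⁺(aq) concentration (1.6 M) acts as the cathode; ions are reduced there and produced at the dilute (0.00949 M) anode.
With n = 3, Ecell = −(0.0592/3)·log([dilute]/[conc]) = −(0.0592/3)·log(0.00949/1.6) = +0.044 V.

0.044 V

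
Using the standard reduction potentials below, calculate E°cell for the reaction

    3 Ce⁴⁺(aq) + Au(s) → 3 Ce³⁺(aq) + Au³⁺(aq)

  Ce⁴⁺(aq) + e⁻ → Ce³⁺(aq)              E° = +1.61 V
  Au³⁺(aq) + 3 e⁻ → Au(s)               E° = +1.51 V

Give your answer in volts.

Ce⁴⁺(aq) gains electrons, so the Ce⁴⁺/Ce³⁺ couple is the cathode; the Au³⁺/Au couple is the anode.
E°cell = E°(cathode) − E°(anode) = +1.61 − (+1.51) = +0.10 V.
The positive value indicates the reaction is spontaneous as written.

+0.10 V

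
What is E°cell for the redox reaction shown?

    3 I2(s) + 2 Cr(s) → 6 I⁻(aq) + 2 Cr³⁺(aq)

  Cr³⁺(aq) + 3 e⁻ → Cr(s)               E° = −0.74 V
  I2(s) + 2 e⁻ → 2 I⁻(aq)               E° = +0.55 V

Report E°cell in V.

+1.29 V

I2(s) gains electrons, so the I₂/I⁻ couple is the cathode; the Cr³⁺/Cr couple is the anode.
E°cell = E°(cathode) − E°(anode) = +0.55 − (−0.74) = +1.29 V.
The positive value indicates the reaction is spontaneous as written.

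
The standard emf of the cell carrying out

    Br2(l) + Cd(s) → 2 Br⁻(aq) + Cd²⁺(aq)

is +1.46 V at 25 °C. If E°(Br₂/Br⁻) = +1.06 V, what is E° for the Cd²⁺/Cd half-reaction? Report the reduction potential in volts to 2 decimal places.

In the reaction as written the Br₂/Br⁻ couple is reduced (cathode) and Cd²⁺/Cd is oxidized (anode), so E°cell = E°(Br₂/Br⁻) − E°(Cd²⁺/Cd).
E°(Cd²⁺/Cd) = E°(cathode) − E°cell = +1.06 − (+1.46) = −0.40 V.

−0.40 V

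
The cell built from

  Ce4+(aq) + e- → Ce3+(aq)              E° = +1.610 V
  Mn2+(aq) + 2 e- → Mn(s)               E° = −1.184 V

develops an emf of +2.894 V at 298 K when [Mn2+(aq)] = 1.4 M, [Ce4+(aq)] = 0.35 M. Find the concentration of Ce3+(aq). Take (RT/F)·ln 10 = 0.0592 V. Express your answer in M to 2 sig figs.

0.0061 M

The Ce⁴⁺/Ce³⁺ couple has the larger reduction potential, so it is the cathode: E°cell = +1.610 − (−1.184) = +2.794 V and n = 2.
From the Nernst equation, log Q = n(E° − E)/0.0592 = 2·(+2.794 − (+2.894))/0.0592 = −3.378.
For 2 Ce4+(aq) + Mn(s) → 2 Ce3+(aq) + Mn2+(aq), the reaction quotient is Q = ([Ce3+(aq)]^2·[Mn2+(aq)]) / [Ce4+(aq)]^2.
Solving for the unknown gives log [Ce3+(aq)] = −2.218, so [Ce3+(aq)] ≈ 0.0061 M.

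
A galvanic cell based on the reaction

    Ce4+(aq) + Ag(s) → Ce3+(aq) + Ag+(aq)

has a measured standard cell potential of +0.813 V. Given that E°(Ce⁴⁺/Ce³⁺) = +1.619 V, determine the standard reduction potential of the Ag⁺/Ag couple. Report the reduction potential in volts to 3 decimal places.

In the reaction as written the Ce⁴⁺/Ce³⁺ couple is reduced (cathode) and Ag⁺/Ag is oxidized (anode), so E°cell = E°(Ce⁴⁺/Ce³⁺) − E°(Ag⁺/Ag).
E°(Ag⁺/Ag) = E°(cathode) − E°cell = +1.619 − (+0.813) = +0.806 V.

+0.806 V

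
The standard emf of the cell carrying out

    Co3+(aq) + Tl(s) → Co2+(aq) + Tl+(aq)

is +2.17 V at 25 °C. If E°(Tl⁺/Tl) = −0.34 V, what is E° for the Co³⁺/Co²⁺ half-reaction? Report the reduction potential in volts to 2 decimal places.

In the reaction as written the Co³⁺/Co²⁺ couple is reduced (cathode) and Tl⁺/Tl is oxidized (anode), so E°cell = E°(Co³⁺/Co²⁺) − E°(Tl⁺/Tl).
E°(Co³⁺/Co²⁺) = E°cell + E°(anode) = +2.17 + (−0.34) = +1.83 V.

+1.83 V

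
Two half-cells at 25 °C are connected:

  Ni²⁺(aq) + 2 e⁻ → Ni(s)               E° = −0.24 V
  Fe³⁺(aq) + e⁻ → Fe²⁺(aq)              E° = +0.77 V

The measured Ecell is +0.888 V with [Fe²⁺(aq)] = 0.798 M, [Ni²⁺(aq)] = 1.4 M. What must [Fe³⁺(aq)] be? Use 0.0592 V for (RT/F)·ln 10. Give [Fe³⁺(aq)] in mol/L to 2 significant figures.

The Fe³⁺/Fe²⁺ couple has the larger reduction potential, so it is the cathode: E°cell = +0.77 − (−0.24) = +1.01 V and n = 2.
From the Nernst equation, log Q = n(E° − E)/0.0592 = 2·(+1.01 − (+0.888))/0.0592 = 4.122.
The balanced reaction is 2 Fe³⁺(aq) + Ni(s) → 2 Fe²⁺(aq) + Ni²⁺(aq), so Q = ([Fe²⁺(aq)]^2·[Ni²⁺(aq)]) / [Fe³⁺(aq)]^2.
Isolating [Fe³⁺(aq)] in Q = 10^{4.122} yields log [Fe³⁺(aq)] = −2.086, i.e. 0.0082 M.

0.0082 M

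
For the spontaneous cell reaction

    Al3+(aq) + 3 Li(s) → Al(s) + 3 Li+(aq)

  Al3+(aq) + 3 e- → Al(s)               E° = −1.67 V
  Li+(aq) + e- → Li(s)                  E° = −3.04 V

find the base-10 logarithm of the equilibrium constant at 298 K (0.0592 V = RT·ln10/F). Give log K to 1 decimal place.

The Al³⁺/Al couple is reduced (cathode); E°cell = −1.67 − (−3.04) = +1.37 V with n = 3.
At equilibrium E = 0, so log K = nE°cell / 0.0592 = (3)(+1.37) / 0.0592 = 69.4.

log K = 69.4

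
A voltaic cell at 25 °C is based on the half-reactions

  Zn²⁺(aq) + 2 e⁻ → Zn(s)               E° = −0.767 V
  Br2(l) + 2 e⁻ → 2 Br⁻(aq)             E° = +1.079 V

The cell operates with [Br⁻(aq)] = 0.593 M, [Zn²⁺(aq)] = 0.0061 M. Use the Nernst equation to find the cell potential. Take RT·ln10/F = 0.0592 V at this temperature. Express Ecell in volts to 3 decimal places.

+1.925 V

Since E°(Br₂/Br⁻) > E°(Zn²⁺/Zn), Br₂/Br⁻ serves as the cathode.
E°cell = E°cat − E°an = +1.079 − (−0.767) = +1.846 V; n = 2.
Balancing gives Br2(l) + Zn(s) → 2 Br⁻(aq) + Zn²⁺(aq); hence Q = [Br⁻(aq)]^2·[Zn²⁺(aq)] = 0.00215 (log Q = −2.669).
Applying E = E° − (RT ln10/nF)·log Q gives +1.846 − (0.0592/2)(−2.669) = +1.925 V.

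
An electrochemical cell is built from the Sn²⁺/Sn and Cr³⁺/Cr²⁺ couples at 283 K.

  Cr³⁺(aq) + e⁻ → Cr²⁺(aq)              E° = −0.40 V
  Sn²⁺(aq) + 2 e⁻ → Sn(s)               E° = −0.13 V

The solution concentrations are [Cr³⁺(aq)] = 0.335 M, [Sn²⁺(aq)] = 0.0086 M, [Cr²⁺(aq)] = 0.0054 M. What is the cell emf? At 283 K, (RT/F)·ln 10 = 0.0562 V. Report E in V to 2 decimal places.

Sn²⁺/Sn is reduced (cathode, E° = −0.13 V) and Cr³⁺/Cr²⁺ is oxidized (anode).
E°cell = −0.13 − (−0.40) = +0.27 V, with n = 2 electrons transferred.
For the overall reaction Sn²⁺(aq) + 2 Cr²⁺(aq) → Sn(s) + 2 Cr³⁺(aq), Q = [Cr³⁺(aq)]^2 / ([Sn²⁺(aq)]·[Cr²⁺(aq)]^2) = 4.48×10^5, giving log Q = 5.651.
Applying E = E° − (RT ln10/nF)·log Q gives +0.27 − (0.0562/2)(5.651) = +0.11 V.

+0.11 V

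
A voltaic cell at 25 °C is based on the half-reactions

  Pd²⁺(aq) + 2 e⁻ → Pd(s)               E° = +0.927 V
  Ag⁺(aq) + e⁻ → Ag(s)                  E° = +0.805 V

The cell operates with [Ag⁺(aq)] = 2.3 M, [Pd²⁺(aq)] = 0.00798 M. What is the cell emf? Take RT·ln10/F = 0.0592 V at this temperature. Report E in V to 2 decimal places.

+0.04 V

Since E°(Pd²⁺/Pd) > E°(Ag⁺/Ag), Pd²⁺/Pd serves as the cathode.
E°cell = E°cat − E°an = +0.927 − (+0.805) = +0.122 V; n = 2.
Balancing gives Pd²⁺(aq) + 2 Ag(s) → Pd(s) + 2 Ag⁺(aq); hence Q = [Ag⁺(aq)]^2 / [Pd²⁺(aq)] = 663 (log Q = 2.821).
Applying E = E° − (RT ln10/nF)·log Q gives +0.122 − (0.0592/2)(2.821) = +0.04 V.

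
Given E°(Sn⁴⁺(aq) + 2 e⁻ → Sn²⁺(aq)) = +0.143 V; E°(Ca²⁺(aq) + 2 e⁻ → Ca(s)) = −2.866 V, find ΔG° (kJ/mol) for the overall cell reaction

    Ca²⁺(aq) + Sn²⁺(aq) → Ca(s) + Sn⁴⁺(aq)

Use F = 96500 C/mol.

In the reaction as written Ca²⁺(aq) is reduced, so the Ca²⁺/Ca couple is the cathode and Sn⁴⁺/Sn²⁺ is the anode.
E°cell = −2.866 − (+0.143) = −3.009 V; balancing electrons gives n = 2.
ΔG° = −nFE°cell = −(2)(96500)(−3.009) J/mol = +581 kJ/mol.

+581 kJ/mol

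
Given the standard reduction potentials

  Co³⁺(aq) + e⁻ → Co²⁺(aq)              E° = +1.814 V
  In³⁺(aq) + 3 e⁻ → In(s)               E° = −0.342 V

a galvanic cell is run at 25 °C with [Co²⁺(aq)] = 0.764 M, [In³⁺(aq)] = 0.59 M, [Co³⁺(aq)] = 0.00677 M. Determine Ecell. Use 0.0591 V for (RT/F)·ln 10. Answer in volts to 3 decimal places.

+2.039 V

Since E°(Co³⁺/Co²⁺) > E°(In³⁺/In), Co³⁺/Co²⁺ serves as the cathode.
E°cell = +1.814 − (−0.342) = +2.156 V, with n = 3 electrons transferred.
For the overall reaction 3 Co³⁺(aq) + In(s) → 3 Co²⁺(aq) + In³⁺(aq), Q = ([Co²⁺(aq)]^3·[In³⁺(aq)]) / [Co³⁺(aq)]^3 = 8.48×10^5, giving log Q = 5.928.
E = E° − (0.0591/n)·log Q = +2.156 − (0.0591/3)(5.928) = +2.039 V.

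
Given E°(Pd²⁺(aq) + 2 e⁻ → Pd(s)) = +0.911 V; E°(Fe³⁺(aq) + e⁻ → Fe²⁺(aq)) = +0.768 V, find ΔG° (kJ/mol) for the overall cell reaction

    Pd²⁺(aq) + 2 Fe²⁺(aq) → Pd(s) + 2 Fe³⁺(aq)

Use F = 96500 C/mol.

−27.6 kJ/mol

In the reaction as written Pd²⁺(aq) is reduced, so the Pd²⁺/Pd couple is the cathode and Fe³⁺/Fe²⁺ is the anode.
E°cell = +0.911 − (+0.768) = +0.143 V; balancing electrons gives n = 2.
ΔG° = −nFE°cell = −(2)(96500)(+0.143) J/mol = −27.6 kJ/mol.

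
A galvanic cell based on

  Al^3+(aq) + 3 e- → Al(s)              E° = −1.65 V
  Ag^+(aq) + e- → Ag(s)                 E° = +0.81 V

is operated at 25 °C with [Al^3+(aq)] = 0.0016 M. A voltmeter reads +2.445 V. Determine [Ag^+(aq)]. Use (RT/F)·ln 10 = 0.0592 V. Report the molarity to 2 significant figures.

Ag⁺/Ag is the cathode (higher E°); E°cell = +0.81 − (−1.65) = +2.46 V with n = 3.
From the Nernst equation, log Q = n(E° − E)/0.0592 = 3·(+2.46 − (+2.445))/0.0592 = 0.760.
Balancing electrons gives 3 Ag^+(aq) + Al(s) → 3 Ag(s) + Al^3+(aq); thus Q = [Al^3+(aq)] / [Ag^+(aq)]^3.
Substituting the known concentrations and solving, log [Ag^+(aq)] = −1.185 and [Ag^+(aq)] = 0.065 M.

0.065 M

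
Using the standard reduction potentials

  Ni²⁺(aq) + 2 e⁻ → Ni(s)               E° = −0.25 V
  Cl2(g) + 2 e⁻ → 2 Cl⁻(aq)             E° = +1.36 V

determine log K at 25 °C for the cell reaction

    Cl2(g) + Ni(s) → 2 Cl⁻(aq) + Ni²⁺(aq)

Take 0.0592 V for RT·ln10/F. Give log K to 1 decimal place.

The Cl₂/Cl⁻ couple is reduced (cathode); E°cell = +1.36 − (−0.25) = +1.61 V with n = 2.
At equilibrium E = 0, so log K = nE°cell / 0.0592 = (2)(+1.61) / 0.0592 = 54.4.

log K = 54.4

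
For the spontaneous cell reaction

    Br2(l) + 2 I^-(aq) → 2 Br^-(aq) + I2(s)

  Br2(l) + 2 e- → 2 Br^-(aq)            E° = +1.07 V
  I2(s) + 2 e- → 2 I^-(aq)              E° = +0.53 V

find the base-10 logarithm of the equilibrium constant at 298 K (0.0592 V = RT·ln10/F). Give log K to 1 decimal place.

log K = 18.2

The Br₂/Br⁻ couple is reduced (cathode); E°cell = +1.07 − (+0.53) = +0.54 V with n = 2.
At equilibrium E = 0, so log K = nE°cell / 0.0592 = (2)(+0.54) / 0.0592 = 18.2.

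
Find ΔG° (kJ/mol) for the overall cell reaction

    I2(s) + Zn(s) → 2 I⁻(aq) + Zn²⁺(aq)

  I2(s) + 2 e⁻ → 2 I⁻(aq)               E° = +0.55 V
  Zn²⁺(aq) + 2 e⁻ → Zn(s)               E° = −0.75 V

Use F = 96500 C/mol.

−251 kJ/mol

In the reaction as written I2(s) is reduced, so the I₂/I⁻ couple is the cathode and Zn²⁺/Zn is the anode.
E°cell = +0.55 − (−0.75) = +1.30 V; balancing electrons gives n = 2.
ΔG° = −nFE°cell = −(2)(96500)(+1.30) J/mol = −251 kJ/mol.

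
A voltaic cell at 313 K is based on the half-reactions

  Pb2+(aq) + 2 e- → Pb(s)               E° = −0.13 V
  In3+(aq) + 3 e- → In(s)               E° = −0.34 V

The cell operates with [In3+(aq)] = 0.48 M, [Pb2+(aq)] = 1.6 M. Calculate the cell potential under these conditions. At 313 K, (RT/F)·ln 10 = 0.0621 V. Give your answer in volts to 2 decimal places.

+0.22 V

Pb²⁺/Pb is reduced (cathode, E° = −0.13 V) and In³⁺/In is oxidized (anode).
E°cell = E°cat − E°an = −0.13 − (−0.34) = +0.21 V; n = 6.
Balancing gives 3 Pb2+(aq) + 2 In(s) → 3 Pb(s) + 2 In3+(aq); hence Q = [In3+(aq)]^2 / [Pb2+(aq)]^3 = 0.0562 (log Q = −1.250).
By the Nernst equation, E = +0.21 − (0.0621/6)·(−1.250) = +0.22 V.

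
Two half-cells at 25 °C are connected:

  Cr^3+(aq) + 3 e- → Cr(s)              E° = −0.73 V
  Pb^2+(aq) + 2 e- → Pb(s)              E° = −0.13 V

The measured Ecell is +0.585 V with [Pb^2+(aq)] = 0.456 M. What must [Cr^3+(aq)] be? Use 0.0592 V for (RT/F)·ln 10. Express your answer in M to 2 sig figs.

Pb²⁺/Pb is the cathode (higher E°); E°cell = −0.13 − (−0.73) = +0.60 V with n = 6.
From the Nernst equation, log Q = n(E° − E)/0.0592 = 6·(+0.60 − (+0.585))/0.0592 = 1.520.
Balancing electrons gives 3 Pb^2+(aq) + 2 Cr(s) → 3 Pb(s) + 2 Cr^3+(aq); thus Q = [Cr^3+(aq)]^2 / [Pb^2+(aq)]^3.
Solving for the unknown gives log [Cr^3+(aq)] = 0.248, so [Cr^3+(aq)] ≈ 1.8 M.

1.8 M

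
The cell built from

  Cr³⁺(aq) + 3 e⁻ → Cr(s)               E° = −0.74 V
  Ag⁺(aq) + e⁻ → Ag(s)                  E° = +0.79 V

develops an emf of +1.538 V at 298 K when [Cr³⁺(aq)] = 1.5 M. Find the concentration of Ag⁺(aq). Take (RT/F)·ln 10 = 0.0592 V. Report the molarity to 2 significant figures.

The Ag⁺/Ag couple has the larger reduction potential, so it is the cathode: E°cell = +0.79 − (−0.74) = +1.53 V and n = 3.
From the Nernst equation, log Q = n(E° − E)/0.0592 = 3·(+1.53 − (+1.538))/0.0592 = −0.405.
Balancing electrons gives 3 Ag⁺(aq) + Cr(s) → 3 Ag(s) + Cr³⁺(aq); thus Q = [Cr³⁺(aq)] / [Ag⁺(aq)]^3.
Substituting the known concentrations and solving, log [Ag⁺(aq)] = 0.194 and [Ag⁺(aq)] = 1.6 M.

1.6 M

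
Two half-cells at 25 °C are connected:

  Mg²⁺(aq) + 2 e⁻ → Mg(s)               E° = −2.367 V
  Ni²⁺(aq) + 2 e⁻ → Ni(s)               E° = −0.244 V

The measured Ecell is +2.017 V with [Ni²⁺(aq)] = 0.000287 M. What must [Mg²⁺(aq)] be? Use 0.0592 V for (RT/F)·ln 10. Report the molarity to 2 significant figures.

Ni²⁺/Ni is the cathode (higher E°); E°cell = −0.244 − (−2.367) = +2.123 V with n = 2.
Rearranging E = E° − (0.0592/n)·log Q gives log Q = 2(+2.123 − (+2.017))/0.0592 = 3.581.
For Ni²⁺(aq) + Mg(s) → Ni(s) + Mg²⁺(aq), the reaction quotient is Q = [Mg²⁺(aq)] / [Ni²⁺(aq)].
Solving for the unknown gives log [Mg²⁺(aq)] = 0.039, so [Mg²⁺(aq)] ≈ 1.1 M.

1.1 M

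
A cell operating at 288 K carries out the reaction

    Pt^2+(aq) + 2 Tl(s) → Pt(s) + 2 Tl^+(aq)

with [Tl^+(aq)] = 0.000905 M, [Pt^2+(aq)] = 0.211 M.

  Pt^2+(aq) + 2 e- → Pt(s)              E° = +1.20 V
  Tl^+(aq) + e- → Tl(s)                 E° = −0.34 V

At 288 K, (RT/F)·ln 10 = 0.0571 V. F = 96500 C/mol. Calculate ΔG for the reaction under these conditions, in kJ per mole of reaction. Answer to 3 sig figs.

E°cell = +1.20 − (−0.34) = +1.54 V; the balanced reaction transfers n = 2 electrons.
Here Q = [Tl^+(aq)]^2 / [Pt^2+(aq)] = 3.88×10^−6 (log Q = −5.411), giving E = +1.54 − (0.0571/2)·(−5.411) = +1.6945 V.
Finally ΔG = −nFE = −(2)(96500 C/mol)(+1.6945 V) = −327 kJ/mol.

−327 kJ/mol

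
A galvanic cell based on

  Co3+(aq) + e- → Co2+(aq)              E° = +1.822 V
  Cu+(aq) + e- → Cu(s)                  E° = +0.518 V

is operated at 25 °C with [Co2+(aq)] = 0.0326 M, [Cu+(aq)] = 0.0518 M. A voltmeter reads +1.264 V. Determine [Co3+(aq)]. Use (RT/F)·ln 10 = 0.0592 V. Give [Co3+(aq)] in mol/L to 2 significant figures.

0.00036 M

With Co³⁺/Co²⁺ at the cathode and Cu⁺/Cu at the anode, E°cell = +1.822 − (+0.518) = +1.304 V (n = 1).
Since E = E° − (0.0592/n)·log Q, log Q = n(E° − E)/0.0592 = 0.676.
Balancing electrons gives Co3+(aq) + Cu(s) → Co2+(aq) + Cu+(aq); thus Q = ([Co2+(aq)]·[Cu+(aq)]) / [Co3+(aq)].
Solving for the unknown gives log [Co3+(aq)] = −3.448, so [Co3+(aq)] ≈ 0.00036 M.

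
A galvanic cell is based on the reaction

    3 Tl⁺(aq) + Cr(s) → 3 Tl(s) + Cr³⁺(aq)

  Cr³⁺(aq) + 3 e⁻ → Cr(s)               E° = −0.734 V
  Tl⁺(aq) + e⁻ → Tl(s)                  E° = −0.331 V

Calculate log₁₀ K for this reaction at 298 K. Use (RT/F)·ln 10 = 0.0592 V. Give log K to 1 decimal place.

log K = 20.4

The Tl⁺/Tl couple is reduced (cathode); E°cell = −0.331 − (−0.734) = +0.403 V with n = 3.
At equilibrium E = 0, so log K = nE°cell / 0.0592 = (3)(+0.403) / 0.0592 = 20.4.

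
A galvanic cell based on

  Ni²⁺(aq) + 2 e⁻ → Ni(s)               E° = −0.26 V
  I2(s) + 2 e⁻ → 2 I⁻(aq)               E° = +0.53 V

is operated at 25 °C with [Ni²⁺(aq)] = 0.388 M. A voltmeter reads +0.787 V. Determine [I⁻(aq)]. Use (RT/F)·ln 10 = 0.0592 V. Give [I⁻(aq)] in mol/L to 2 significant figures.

1.8 M

I₂/I⁻ is the cathode (higher E°); E°cell = +0.53 − (−0.26) = +0.79 V with n = 2.
Rearranging E = E° − (0.0592/n)·log Q gives log Q = 2(+0.79 − (+0.787))/0.0592 = 0.101.
The balanced reaction is I2(s) + Ni(s) → 2 I⁻(aq) + Ni²⁺(aq), so Q = [I⁻(aq)]^2·[Ni²⁺(aq)].
Substituting the known concentrations and solving, log [I⁻(aq)] = 0.256 and [I⁻(aq)] = 1.8 M.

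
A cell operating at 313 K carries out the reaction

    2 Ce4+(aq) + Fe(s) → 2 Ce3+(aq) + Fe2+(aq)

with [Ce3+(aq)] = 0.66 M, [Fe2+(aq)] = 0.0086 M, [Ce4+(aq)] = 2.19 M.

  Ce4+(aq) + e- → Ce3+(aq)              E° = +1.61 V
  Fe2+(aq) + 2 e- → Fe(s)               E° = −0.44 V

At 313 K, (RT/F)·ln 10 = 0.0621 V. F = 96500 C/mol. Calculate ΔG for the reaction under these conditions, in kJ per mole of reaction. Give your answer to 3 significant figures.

−414 kJ/mol

E°cell = +1.61 − (−0.44) = +2.05 V; the balanced reaction transfers n = 2 electrons.
The reaction quotient is ([Ce3+(aq)]^2·[Fe2+(aq)]) / [Ce4+(aq)]^2 = 0.000781; by Nernst, E = +2.05 − (0.0621/2)(−3.107) = +2.1465 V.
Finally ΔG = −nFE = −(2)(96500 C/mol)(+2.1465 V) = −414 kJ/mol.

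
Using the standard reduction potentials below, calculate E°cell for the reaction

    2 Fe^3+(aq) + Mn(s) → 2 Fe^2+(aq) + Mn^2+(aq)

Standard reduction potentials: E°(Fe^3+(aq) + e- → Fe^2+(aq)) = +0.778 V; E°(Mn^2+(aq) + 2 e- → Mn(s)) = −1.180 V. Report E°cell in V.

+1.958 V

Fe^3+(aq) gains electrons, so the Fe³⁺/Fe²⁺ couple is the cathode; the Mn²⁺/Mn couple is the anode.
E°cell = E°(cathode) − E°(anode) = +0.778 − (−1.180) = +1.958 V.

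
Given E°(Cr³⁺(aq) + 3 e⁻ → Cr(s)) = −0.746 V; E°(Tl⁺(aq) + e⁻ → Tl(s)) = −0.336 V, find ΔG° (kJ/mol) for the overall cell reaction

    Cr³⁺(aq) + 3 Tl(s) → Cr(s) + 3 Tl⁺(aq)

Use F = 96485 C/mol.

In the reaction as written Cr³⁺(aq) is reduced, so the Cr³⁺/Cr couple is the cathode and Tl⁺/Tl is the anode.
E°cell = −0.746 − (−0.336) = −0.410 V; balancing electrons gives n = 3.
ΔG° = −nFE°cell = −(3)(96485)(−0.410) J/mol = +119 kJ/mol.

+119 kJ/mol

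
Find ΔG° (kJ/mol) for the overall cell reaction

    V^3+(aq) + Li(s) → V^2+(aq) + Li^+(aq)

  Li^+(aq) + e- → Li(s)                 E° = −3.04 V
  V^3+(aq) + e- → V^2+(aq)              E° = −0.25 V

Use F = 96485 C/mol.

In the reaction as written V^3+(aq) is reduced, so the V³⁺/V²⁺ couple is the cathode and Li⁺/Li is the anode.
E°cell = −0.25 − (−3.04) = +2.79 V; balancing electrons gives n = 1.
ΔG° = −nFE°cell = −(1)(96485)(+2.79) J/mol = −269 kJ/mol.

−269 kJ/mol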